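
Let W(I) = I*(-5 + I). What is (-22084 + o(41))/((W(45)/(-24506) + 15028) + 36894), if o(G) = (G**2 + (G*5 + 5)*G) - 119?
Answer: -72978868/318099683 ≈ -0.22942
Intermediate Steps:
o(G) = -119 + G**2 + G*(5 + 5*G) (o(G) = (G**2 + (5*G + 5)*G) - 119 = (G**2 + (5 + 5*G)*G) - 119 = (G**2 + G*(5 + 5*G)) - 119 = -119 + G**2 + G*(5 + 5*G))
(-22084 + o(41))/((W(45)/(-24506) + 15028) + 36894) = (-22084 + (-119 + 5*41 + 6*41**2))/(((45*(-5 + 45))/(-24506) + 15028) + 36894) = (-22084 + (-119 + 205 + 6*1681))/(((45*40)*(-1/24506) + 15028) + 36894) = (-22084 + (-119 + 205 + 10086))/((1800*(-1/24506) + 15028) + 36894) = (-22084 + 10172)/((-900/12253 + 15028) + 36894) = -11912/(184137184/12253 + 36894) = -11912/636199366/12253 = -11912*12253/636199366 = -72978868/318099683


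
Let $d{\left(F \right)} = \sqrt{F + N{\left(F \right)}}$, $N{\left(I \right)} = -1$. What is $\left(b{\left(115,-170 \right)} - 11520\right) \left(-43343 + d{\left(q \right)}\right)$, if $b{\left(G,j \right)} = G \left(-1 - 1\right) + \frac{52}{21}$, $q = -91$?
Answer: $\frac{10692631414}{21} - \frac{493396 i \sqrt{23}}{21} \approx 5.0917 \cdot 10^{8} - 1.1268 \cdot 10^{5} i$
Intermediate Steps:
$d{\left(F \right)} = \sqrt{-1 + F}$ ($d{\left(F \right)} = \sqrt{F - 1} = \sqrt{-1 + F}$)
$b{\left(G,j \right)} = \frac{52}{21} - 2 G$ ($b{\left(G,j \right)} = G \left(-2\right) + 52 \cdot \frac{1}{21} = - 2 G + \frac{52}{21} = \frac{52}{21} - 2 G$)
$\left(b{\left(115,-170 \right)} - 11520\right) \left(-43343 + d{\left(q \right)}\right) = \left(\left(\frac{52}{21} - 230\right) - 11520\right) \left(-43343 + \sqrt{-1 - 91}\right) = \left(\left(\frac{52}{21} - 230\right) - 11520\right) \left(-43343 + \sqrt{-92}\right) = \left(- \frac{4778}{21} - 11520\right) \left(-43343 + 2 i \sqrt{23}\right) = - \frac{246698 \left(-43343 + 2 i \sqrt{23}\right)}{21} = \frac{10692631414}{21} - \frac{493396 i \sqrt{23}}{21}$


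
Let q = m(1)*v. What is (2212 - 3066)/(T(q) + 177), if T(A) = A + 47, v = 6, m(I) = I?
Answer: -427/115 ≈ -3.7130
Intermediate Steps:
q = 6 (q = 1*6 = 6)
T(A) = 47 + A
(2212 - 3066)/(T(q) + 177) = (2212 - 3066)/((47 + 6) + 177) = -854/(53 + 177) = -854/230 = -854*1/230 = -427/115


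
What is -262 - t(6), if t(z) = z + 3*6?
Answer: -286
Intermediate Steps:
t(z) = 18 + z (t(z) = z + 18 = 18 + z)
-262 - t(6) = -262 - (18 + 6) = -262 - 1*24 = -262 - 24 = -286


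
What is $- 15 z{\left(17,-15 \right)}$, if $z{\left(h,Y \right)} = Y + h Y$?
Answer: $4050$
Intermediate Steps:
$z{\left(h,Y \right)} = Y + Y h$
$- 15 z{\left(17,-15 \right)} = - 15 \left(- 15 \left(1 + 17\right)\right) = - 15 \left(\left(-15\right) 18\right) = \left(-15\right) \left(-270\right) = 4050$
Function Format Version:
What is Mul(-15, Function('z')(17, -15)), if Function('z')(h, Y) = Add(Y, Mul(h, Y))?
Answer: 4050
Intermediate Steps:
Function('z')(h, Y) = Add(Y, Mul(Y, h))
Mul(-15, Function('z')(17, -15)) = Mul(-15, Mul(-15, Add(1, 17))) = Mul(-15, Mul(-15, 18)) = Mul(-15, -270) = 4050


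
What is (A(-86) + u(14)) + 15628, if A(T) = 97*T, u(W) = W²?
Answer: 7482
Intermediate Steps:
(A(-86) + u(14)) + 15628 = (97*(-86) + 14²) + 15628 = (-8342 + 196) + 15628 = -8146 + 15628 = 7482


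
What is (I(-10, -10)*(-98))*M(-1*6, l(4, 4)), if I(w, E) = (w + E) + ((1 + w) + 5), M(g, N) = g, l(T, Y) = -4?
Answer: -14112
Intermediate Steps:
I(w, E) = 6 + E + 2*w (I(w, E) = (E + w) + (6 + w) = 6 + E + 2*w)
(I(-10, -10)*(-98))*M(-1*6, l(4, 4)) = ((6 - 10 + 2*(-10))*(-98))*(-1*6) = ((6 - 10 - 20)*(-98))*(-6) = -24*(-98)*(-6) = 2352*(-6) = -14112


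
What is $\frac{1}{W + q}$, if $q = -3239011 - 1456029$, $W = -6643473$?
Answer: $- \frac{1}{11338513} \approx -8.8195 \cdot 10^{-8}$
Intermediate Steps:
$q = -4695040$
$\frac{1}{W + q} = \frac{1}{-6643473 - 4695040} = \frac{1}{-11338513} = - \frac{1}{11338513}$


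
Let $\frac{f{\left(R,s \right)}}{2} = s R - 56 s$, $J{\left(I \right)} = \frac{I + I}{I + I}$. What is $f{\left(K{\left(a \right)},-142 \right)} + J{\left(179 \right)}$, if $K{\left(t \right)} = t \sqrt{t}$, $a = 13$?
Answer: $15905 - 3692 \sqrt{13} \approx 2593.3$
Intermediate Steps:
$J{\left(I \right)} = 1$ ($J{\left(I \right)} = \frac{2 I}{2 I} = 2 I \frac{1}{2 I} = 1$)
$K{\left(t \right)} = t^{\frac{3}{2}}$
$f{\left(R,s \right)} = - 112 s + 2 R s$ ($f{\left(R,s \right)} = 2 \left(s R - 56 s\right) = 2 \left(R s - 56 s\right) = 2 \left(- 56 s + R s\right) = - 112 s + 2 R s$)
$f{\left(K{\left(a \right)},-142 \right)} + J{\left(179 \right)} = 2 \left(-142\right) \left(-56 + 13^{\frac{3}{2}}\right) + 1 = 2 \left(-142\right) \left(-56 + 13 \sqrt{13}\right) + 1 = \left(15904 - 3692 \sqrt{13}\right) + 1 = 15905 - 3692 \sqrt{13}$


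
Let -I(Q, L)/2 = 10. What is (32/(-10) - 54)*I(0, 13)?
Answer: 1144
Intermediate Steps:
I(Q, L) = -20 (I(Q, L) = -2*10 = -20)
(32/(-10) - 54)*I(0, 13) = (32/(-10) - 54)*(-20) = (32*(-⅒) - 54)*(-20) = (-16/5 - 54)*(-20) = -286/5*(-20) = 1144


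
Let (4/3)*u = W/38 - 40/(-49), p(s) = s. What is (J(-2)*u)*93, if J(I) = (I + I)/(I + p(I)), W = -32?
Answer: -1674/931 ≈ -1.7981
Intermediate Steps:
J(I) = 1 (J(I) = (I + I)/(I + I) = (2*I)/((2*I)) = (2*I)*(1/(2*I)) = 1)
u = -18/931 (u = 3*(-32/38 - 40/(-49))/4 = 3*(-32*1/38 - 40*(-1/49))/4 = 3*(-16/19 + 40/49)/4 = (¾)*(-24/931) = -18/931 ≈ -0.019334)
(J(-2)*u)*93 = (1*(-18/931))*93 = -18/931*93 = -1674/931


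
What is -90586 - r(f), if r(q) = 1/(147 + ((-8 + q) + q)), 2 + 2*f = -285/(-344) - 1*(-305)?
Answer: -13799237482/152333 ≈ -90586.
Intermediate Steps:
f = 104517/688 (f = -1 + (-285/(-344) - 1*(-305))/2 = -1 + (-285*(-1/344) + 305)/2 = -1 + (285/344 + 305)/2 = -1 + (½)*(105205/344) = -1 + 105205/688 = 104517/688 ≈ 151.91)
r(q) = 1/(139 + 2*q) (r(q) = 1/(147 + (-8 + 2*q)) = 1/(139 + 2*q))
-90586 - r(f) = -90586 - 1/(139 + 2*(104517/688)) = -90586 - 1/(139 + 104517/344) = -90586 - 1/152333/344 = -90586 - 1*344/152333 = -90586 - 344/152333 = -13799237482/152333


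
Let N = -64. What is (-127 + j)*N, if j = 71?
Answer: 3584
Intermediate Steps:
(-127 + j)*N = (-127 + 71)*(-64) = -56*(-64) = 3584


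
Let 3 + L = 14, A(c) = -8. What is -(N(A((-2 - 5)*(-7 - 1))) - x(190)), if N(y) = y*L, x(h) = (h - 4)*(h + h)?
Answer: 70768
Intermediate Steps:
L = 11 (L = -3 + 14 = 11)
x(h) = 2*h*(-4 + h) (x(h) = (-4 + h)*(2*h) = 2*h*(-4 + h))
N(y) = 11*y (N(y) = y*11 = 11*y)
-(N(A((-2 - 5)*(-7 - 1))) - x(190)) = -(11*(-8) - 2*190*(-4 + 190)) = -(-88 - 2*190*186) = -(-88 - 1*70680) = -(-88 - 70680) = -1*(-70768) = 70768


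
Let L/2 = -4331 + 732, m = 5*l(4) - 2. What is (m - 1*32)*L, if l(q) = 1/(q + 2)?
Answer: 716201/3 ≈ 2.3873e+5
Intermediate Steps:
l(q) = 1/(2 + q)
m = -7/6 (m = 5/(2 + 4) - 2 = 5/6 - 2 = -7/6 ≈ -1.1667)
L = -7198 (L = 2*(-4331 + 732) = 2*(-3599) = -7198)
(m - 1*32)*L = (-7/6 - 1*32)*(-7198) = (-7/6 - 32)*(-7198) = -199/6*(-7198) = 716201/3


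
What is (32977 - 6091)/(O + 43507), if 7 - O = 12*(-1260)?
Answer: 13443/29317 ≈ 0.45854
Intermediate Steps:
O = 15127 (O = 7 - 12*(-1260) = 7 - 1*(-15120) = 7 + 15120 = 15127)
(32977 - 6091)/(O + 43507) = (32977 - 6091)/(15127 + 43507) = 26886/58634 = 26886*(1/58634) = 13443/29317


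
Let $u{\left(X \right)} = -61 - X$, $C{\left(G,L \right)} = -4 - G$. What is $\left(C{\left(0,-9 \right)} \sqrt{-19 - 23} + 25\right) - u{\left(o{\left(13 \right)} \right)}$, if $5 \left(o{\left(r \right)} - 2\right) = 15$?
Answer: $91 - 4 i \sqrt{42} \approx 91.0 - 25.923 i$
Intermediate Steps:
$o{\left(r \right)} = 5$ ($o{\left(r \right)} = 2 + \frac{1}{5} \cdot 15 = 2 + 3 = 5$)
$\left(C{\left(0,-9 \right)} \sqrt{-19 - 23} + 25\right) - u{\left(o{\left(13 \right)} \right)} = \left(\left(-4 - 0\right) \sqrt{-19 - 23} + 25\right) - \left(-61 - 5\right) = \left(\left(-4 + 0\right) \sqrt{-42} + 25\right) - \left(-61 - 5\right) = \left(- 4 i \sqrt{42} + 25\right) - -66 = \left(- 4 i \sqrt{42} + 25\right) + 66 = \left(25 - 4 i \sqrt{42}\right) + 66 = 91 - 4 i \sqrt{42}$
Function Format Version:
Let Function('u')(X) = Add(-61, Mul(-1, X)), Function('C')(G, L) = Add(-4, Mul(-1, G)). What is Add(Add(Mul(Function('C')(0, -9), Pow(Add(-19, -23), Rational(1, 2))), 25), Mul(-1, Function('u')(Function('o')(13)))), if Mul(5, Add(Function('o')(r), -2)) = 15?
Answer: Add(91, Mul(-4, I, Pow(42, Rational(1, 2)))) ≈ Add(91.000, Mul(-25.923, I))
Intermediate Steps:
Function('o')(r) = 5 (Function('o')(r) = Add(2, Mul(Rational(1, 5), 15)) = Add(2, 3) = 5)
Add(Add(Mul(Function('C')(0, -9), Pow(Add(-19, -23), Rational(1, 2))), 25), Mul(-1, Function('u')(Function('o')(13)))) = Add(Add(Mul(Add(-4, Mul(-1, 0)), Pow(Add(-19, -23), Rational(1, 2))), 25), Mul(-1, Add(-61, Mul(-1, 5)))) = Add(Add(Mul(Add(-4, 0), Pow(-42, Rational(1, 2))), 25), Mul(-1, Add(-61, -5))) = Add(Add(Mul(-4, Mul(I, Pow(42, Rational(1, 2)))), 25), Mul(-1, -66)) = Add(Add(Mul(-4, I, Pow(42, Rational(1, 2))), 25), 66) = Add(Add(25, Mul(-4, I, Pow(42, Rational(1, 2)))), 66) = Add(91, Mul(-4, I, Pow(42, Rational(1, 2))))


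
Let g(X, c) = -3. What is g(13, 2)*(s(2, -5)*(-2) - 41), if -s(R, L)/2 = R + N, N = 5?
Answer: 39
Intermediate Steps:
s(R, L) = -10 - 2*R (s(R, L) = -2*(R + 5) = -2*(5 + R) = -10 - 2*R)
g(13, 2)*(s(2, -5)*(-2) - 41) = -3*((-10 - 2*2)*(-2) - 41) = -3*((-10 - 4)*(-2) - 41) = -3*(-14*(-2) - 41) = -3*(28 - 41) = -3*(-13) = 39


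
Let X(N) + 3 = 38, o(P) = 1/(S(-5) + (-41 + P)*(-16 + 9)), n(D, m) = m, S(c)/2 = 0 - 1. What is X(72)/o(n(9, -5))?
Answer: 11200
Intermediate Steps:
S(c) = -2 (S(c) = 2*(0 - 1) = 2*(-1) = -2)
o(P) = 1/(285 - 7*P) (o(P) = 1/(-2 + (-41 + P)*(-16 + 9)) = 1/(-2 + (-41 + P)*(-7)) = 1/(-2 + (287 - 7*P)) = 1/(285 - 7*P))
X(N) = 35 (X(N) = -3 + 38 = 35)
X(72)/o(n(9, -5)) = 35/((-1/(-285 + 7*(-5)))) = 35/((-1/(-285 - 35))) = 35/((-1/(-320))) = 35/((-1*(-1/320))) = 35/(1/320) = 35*320 = 11200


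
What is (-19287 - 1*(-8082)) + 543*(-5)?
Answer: -13920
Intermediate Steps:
(-19287 - 1*(-8082)) + 543*(-5) = (-19287 + 8082) - 2715 = -11205 - 2715 = -13920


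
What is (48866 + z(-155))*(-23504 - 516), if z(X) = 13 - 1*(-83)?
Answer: -1176067240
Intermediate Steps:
z(X) = 96 (z(X) = 13 + 83 = 96)
(48866 + z(-155))*(-23504 - 516) = (48866 + 96)*(-23504 - 516) = 48962*(-24020) = -1176067240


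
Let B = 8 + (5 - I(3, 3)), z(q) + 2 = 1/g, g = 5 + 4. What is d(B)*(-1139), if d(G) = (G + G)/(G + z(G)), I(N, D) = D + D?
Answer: -71757/23 ≈ -3119.9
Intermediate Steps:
g = 9
I(N, D) = 2*D
z(q) = -17/9 (z(q) = -2 + 1/9 = -2 + ⅑ = -17/9)
B = 7 (B = 8 + (5 - 2*3) = 8 + (5 - 1*6) = 8 + (5 - 6) = 8 - 1 = 7)
d(G) = 2*G/(-17/9 + G) (d(G) = (G + G)/(G - 17/9) = (2*G)/(-17/9 + G) = 2*G/(-17/9 + G))
d(B)*(-1139) = (18*7/(-17 + 9*7))*(-1139) = (18*7/(-17 + 63))*(-1139) = (18*7/46)*(-1139) = (18*7*(1/46))*(-1139) = (63/23)*(-1139) = -71757/23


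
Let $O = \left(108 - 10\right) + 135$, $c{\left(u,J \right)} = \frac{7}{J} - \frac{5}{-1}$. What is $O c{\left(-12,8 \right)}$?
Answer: $\frac{10951}{8} \approx 1368.9$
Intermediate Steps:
$c{\left(u,J \right)} = 5 + \frac{7}{J}$ ($c{\left(u,J \right)} = \frac{7}{J} - -5 = \frac{7}{J} + 5 = 5 + \frac{7}{J}$)
$O = 233$ ($O = 98 + 135 = 233$)
$O c{\left(-12,8 \right)} = 233 \left(5 + \frac{7}{8}\right) = 233 \cdot \frac{47}{8} = \frac{10951}{8}$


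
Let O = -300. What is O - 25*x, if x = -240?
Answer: 5700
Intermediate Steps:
O - 25*x = -300 - 25*(-240) = -300 + 6000 = 5700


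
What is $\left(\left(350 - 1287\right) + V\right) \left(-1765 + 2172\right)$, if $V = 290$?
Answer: $-263329$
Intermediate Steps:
$\left(\left(350 - 1287\right) + V\right) \left(-1765 + 2172\right) = \left(\left(350 - 1287\right) + 290\right) \left(-1765 + 2172\right) = \left(\left(350 - 1287\right) + 290\right) 407 = \left(-937 + 290\right) 407 = \left(-647\right) 407 = -263329$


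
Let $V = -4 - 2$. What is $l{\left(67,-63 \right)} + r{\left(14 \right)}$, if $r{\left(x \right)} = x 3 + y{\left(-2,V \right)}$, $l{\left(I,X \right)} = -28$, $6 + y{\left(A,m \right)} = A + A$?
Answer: $4$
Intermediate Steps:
$V = -6$ ($V = -4 - 2 = -6$)
$y{\left(A,m \right)} = -6 + 2 A$ ($y{\left(A,m \right)} = -6 + \left(A + A\right) = -6 + 2 A$)
$r{\left(x \right)} = -10 + 3 x$ ($r{\left(x \right)} = x 3 + \left(-6 + 2 \left(-2\right)\right) = 3 x - 10 = -10 + 3 x$)
$l{\left(67,-63 \right)} + r{\left(14 \right)} = -28 + \left(-10 + 3 \cdot 14\right) = -28 + \left(-10 + 42\right) = -28 + 32 = 4$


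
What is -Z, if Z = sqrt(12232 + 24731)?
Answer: -111*sqrt(3) ≈ -192.26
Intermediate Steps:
Z = 111*sqrt(3) (Z = sqrt(36963) = 111*sqrt(3) ≈ 192.26)
-Z = -111*sqrt(3)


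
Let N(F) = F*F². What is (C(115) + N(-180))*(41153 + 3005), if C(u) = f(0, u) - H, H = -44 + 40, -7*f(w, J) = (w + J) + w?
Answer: -1802710033746/7 ≈ -2.5753e+11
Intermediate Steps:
f(w, J) = -2*w/7 - J/7 (f(w, J) = -((w + J) + w)/7 = -((J + w) + w)/7 = -(J + 2*w)/7 = -2*w/7 - J/7)
H = -4
C(u) = 4 - u/7 (C(u) = (-2/7*0 - u/7) - 1*(-4) = (0 - u/7) + 4 = -u/7 + 4 = 4 - u/7)
N(F) = F³
(C(115) + N(-180))*(41153 + 3005) = ((4 - ⅐*115) + (-180)³)*(41153 + 3005) = ((4 - 115/7) - 5832000)*44158 = (-87/7 - 5832000)*44158 = -40824087/7*44158 = -1802710033746/7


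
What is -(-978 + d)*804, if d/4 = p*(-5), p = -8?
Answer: 657672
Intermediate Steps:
d = 160 (d = 4*(-8*(-5)) = 4*40 = 160)
-(-978 + d)*804 = -(-978 + 160)*804 = -(-818)*804 = -1*(-657672) = 657672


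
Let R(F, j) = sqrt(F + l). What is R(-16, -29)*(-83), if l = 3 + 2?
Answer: -83*I*sqrt(11) ≈ -275.28*I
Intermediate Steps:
l = 5
R(F, j) = sqrt(5 + F) (R(F, j) = sqrt(F + 5) = sqrt(5 + F))
R(-16, -29)*(-83) = sqrt(5 - 16)*(-83) = sqrt(-11)*(-83) = (I*sqrt(11))*(-83) = -83*I*sqrt(11)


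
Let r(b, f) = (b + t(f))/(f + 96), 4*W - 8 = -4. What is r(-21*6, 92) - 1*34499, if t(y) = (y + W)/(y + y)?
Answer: -1193412499/34592 ≈ -34500.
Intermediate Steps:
W = 1 (W = 2 + (¼)*(-4) = 2 - 1 = 1)
t(y) = (1 + y)/(2*y) (t(y) = (y + 1)/(y + y) = (1 + y)/((2*y)) = (1 + y)*(1/(2*y)) = (1 + y)/(2*y))
r(b, f) = (b + (1 + f)/(2*f))/(96 + f) (r(b, f) = (b + (1 + f)/(2*f))/(f + 96) = (b + (1 + f)/(2*f))/(96 + f))
r(-21*6, 92) - 1*34499 = (½)*(1 + 92 + 2*(-21*6)*92)/(92*(96 + 92)) - 1*34499 = (½)*(1/92)*(1 + 92 + 2*(-126)*92)/188 - 34499 = (½)*(1/92)*(1/188)*(1 + 92 - 23184) - 34499 = (½)*(1/92)*(1/188)*(-23091) - 34499 = -23091/34592 - 34499 = -1193412499/34592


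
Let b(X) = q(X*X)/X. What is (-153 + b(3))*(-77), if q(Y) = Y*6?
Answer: 10395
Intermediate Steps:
q(Y) = 6*Y
b(X) = 6*X (b(X) = (6*(X*X))/X = (6*X²)/X = 6*X)
(-153 + b(3))*(-77) = (-153 + 6*3)*(-77) = (-153 + 18)*(-77) = -135*(-77) = 10395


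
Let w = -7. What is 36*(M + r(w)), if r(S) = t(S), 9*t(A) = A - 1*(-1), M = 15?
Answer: 516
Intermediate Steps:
t(A) = ⅑ + A/9 (t(A) = (A - 1*(-1))/9 = (A + 1)/9 = (1 + A)/9 = ⅑ + A/9)
r(S) = ⅑ + S/9
36*(M + r(w)) = 36*(15 + (⅑ + (⅑)*(-7))) = 36*(15 + (⅑ - 7/9)) = 36*(15 - ⅔) = 36*(43/3) = 516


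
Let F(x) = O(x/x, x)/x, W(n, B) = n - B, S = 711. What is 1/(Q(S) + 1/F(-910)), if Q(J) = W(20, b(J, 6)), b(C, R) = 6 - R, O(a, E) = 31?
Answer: -31/290 ≈ -0.10690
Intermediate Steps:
Q(J) = 20 (Q(J) = 20 - (6 - 1*6) = 20 - (6 - 6) = 20 - 1*0 = 20 + 0 = 20)
F(x) = 31/x
1/(Q(S) + 1/F(-910)) = 1/(20 + 1/(31/(-910))) = 1/(20 + 1/(31*(-1/910))) = 1/(20 + 1/(-31/910)) = 1/(20 - 910/31) = 1/(-290/31) = -31/290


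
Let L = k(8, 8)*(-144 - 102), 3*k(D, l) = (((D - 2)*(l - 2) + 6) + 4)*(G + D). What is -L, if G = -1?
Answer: 26404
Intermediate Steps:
k(D, l) = (-1 + D)*(10 + (-2 + D)*(-2 + l))/3 (k(D, l) = ((((D - 2)*(l - 2) + 6) + 4)*(-1 + D))/3 = ((((-2 + D)*(-2 + l) + 6) + 4)*(-1 + D))/3 = (((6 + (-2 + D)*(-2 + l)) + 4)*(-1 + D))/3 = ((10 + (-2 + D)*(-2 + l))*(-1 + D))/3 = ((-1 + D)*(10 + (-2 + D)*(-2 + l)))/3 = (-1 + D)*(10 + (-2 + D)*(-2 + l))/3)
L = -26404 (L = (-14/3 - 2/3*8**2 + (2/3)*8 + (16/3)*8 - 1*8*8 + (1/3)*8*8**2)*(-144 - 102) = (-14/3 - 2/3*64 + 16/3 + 128/3 - 64 + (1/3)*8*64)*(-246) = (-14/3 - 128/3 + 16/3 + 128/3 - 64 + 512/3)*(-246) = (322/3)*(-246) = -26404)
-L = -1*(-26404) = 26404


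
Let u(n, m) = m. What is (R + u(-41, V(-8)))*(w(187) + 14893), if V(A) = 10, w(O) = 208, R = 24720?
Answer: 373447730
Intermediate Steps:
(R + u(-41, V(-8)))*(w(187) + 14893) = (24720 + 10)*(208 + 14893) = 24730*15101 = 373447730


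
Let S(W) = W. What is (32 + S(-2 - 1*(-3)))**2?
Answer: 1089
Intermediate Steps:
(32 + S(-2 - 1*(-3)))**2 = (32 + (-2 - 1*(-3)))**2 = (32 + (-2 + 3))**2 = (32 + 1)**2 = 33**2 = 1089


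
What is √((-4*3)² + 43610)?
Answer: √43754 ≈ 209.17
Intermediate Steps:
√((-4*3)² + 43610) = √((-12)² + 43610) = √(144 + 43610) = √43754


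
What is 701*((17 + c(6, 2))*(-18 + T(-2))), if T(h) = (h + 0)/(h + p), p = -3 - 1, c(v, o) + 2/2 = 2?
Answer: -222918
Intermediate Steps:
c(v, o) = 1 (c(v, o) = -1 + 2 = 1)
p = -4
T(h) = h/(-4 + h) (T(h) = (h + 0)/(h - 4) = h/(-4 + h))
701*((17 + c(6, 2))*(-18 + T(-2))) = 701*((17 + 1)*(-18 - 2/(-4 - 2))) = 701*(18*(-18 - 2/(-6))) = 701*(18*(-18 - 2*(-⅙))) = 701*(18*(-18 + ⅓)) = 701*(18*(-53/3)) = 701*(-318) = -222918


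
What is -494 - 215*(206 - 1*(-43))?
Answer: -54029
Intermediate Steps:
-494 - 215*(206 - 1*(-43)) = -494 - 215*(206 + 43) = -494 - 215*249 = -494 - 53535 = -54029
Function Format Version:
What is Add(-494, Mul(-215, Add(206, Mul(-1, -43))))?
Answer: -54029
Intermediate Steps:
Add(-494, Mul(-215, Add(206, Mul(-1, -43)))) = Add(-494, Mul(-215, Add(206, 43))) = Add(-494, Mul(-215, 249)) = Add(-494, -53535) = -54029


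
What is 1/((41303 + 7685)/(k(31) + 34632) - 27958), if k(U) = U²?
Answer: -35593/995060106 ≈ -3.5770e-5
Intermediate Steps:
1/((41303 + 7685)/(k(31) + 34632) - 27958) = 1/((41303 + 7685)/(31² + 34632) - 27958) = 1/(48988/(961 + 34632) - 27958) = 1/(48988/35593 - 27958) = 1/(-995060106/35593) = -35593/995060106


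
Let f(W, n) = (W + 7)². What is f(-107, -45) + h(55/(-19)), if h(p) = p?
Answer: 189945/19 ≈ 9997.1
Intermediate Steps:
f(W, n) = (7 + W)²
f(-107, -45) + h(55/(-19)) = (7 - 107)² + 55/(-19) = (-100)² + 55*(-1/19) = 10000 - 55/19 = 189945/19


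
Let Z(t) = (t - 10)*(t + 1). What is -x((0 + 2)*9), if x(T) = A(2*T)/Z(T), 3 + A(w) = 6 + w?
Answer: -39/152 ≈ -0.25658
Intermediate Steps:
A(w) = 3 + w (A(w) = -3 + (6 + w) = 3 + w)
Z(t) = (1 + t)*(-10 + t) (Z(t) = (-10 + t)*(1 + t) = (1 + t)*(-10 + t))
x(T) = (3 + 2*T)/(-10 + T² - 9*T)
-x((0 + 2)*9) = -(3 + 2*((0 + 2)*9))/(-10 + ((0 + 2)*9)² - 9*(0 + 2)*9) = -(3 + 2*(2*9))/(-10 + (2*9)² - 18*9) = -(3 + 2*18)/(-10 + 18² - 9*18) = -(3 + 36)/(-10 + 324 - 162) = -39/152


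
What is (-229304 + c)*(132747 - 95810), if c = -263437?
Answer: -18200374317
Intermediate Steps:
(-229304 + c)*(132747 - 95810) = (-229304 - 263437)*(132747 - 95810) = -492741*36937 = -18200374317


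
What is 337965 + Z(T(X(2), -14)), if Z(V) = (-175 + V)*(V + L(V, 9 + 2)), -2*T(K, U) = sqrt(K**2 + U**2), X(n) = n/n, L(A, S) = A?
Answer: 676127/2 + 175*sqrt(197) ≈ 3.4052e+5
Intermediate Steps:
X(n) = 1
T(K, U) = -sqrt(K**2 + U**2)/2
Z(V) = 2*V*(-175 + V) (Z(V) = (-175 + V)*(V + V) = (-175 + V)*(2*V) = 2*V*(-175 + V))
337965 + Z(T(X(2), -14)) = 337965 + 2*(-sqrt(1**2 + (-14)**2)/2)*(-175 - sqrt(1**2 + (-14)**2)/2) = 337965 + 2*(-sqrt(1 + 196)/2)*(-175 - sqrt(1 + 196)/2) = 337965 + 2*(-sqrt(197)/2)*(-175 - sqrt(197)/2) = 337965 - sqrt(197)*(-175 - sqrt(197)/2)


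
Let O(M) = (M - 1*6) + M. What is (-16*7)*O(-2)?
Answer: 1120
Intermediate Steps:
O(M) = -6 + 2*M (O(M) = (M - 6) + M = (-6 + M) + M = -6 + 2*M)
(-16*7)*O(-2) = (-16*7)*(-6 + 2*(-2)) = -112*(-6 - 4) = -112*(-10) = 1120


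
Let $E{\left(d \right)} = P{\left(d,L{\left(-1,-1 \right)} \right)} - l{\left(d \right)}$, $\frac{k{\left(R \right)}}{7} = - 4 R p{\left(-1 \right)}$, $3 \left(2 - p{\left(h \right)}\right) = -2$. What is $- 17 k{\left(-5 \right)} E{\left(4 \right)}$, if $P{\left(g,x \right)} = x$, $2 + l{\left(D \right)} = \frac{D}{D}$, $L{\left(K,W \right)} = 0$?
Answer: $- \frac{19040}{3} \approx -6346.7$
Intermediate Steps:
$p{\left(h \right)} = \frac{8}{3}$ ($p{\left(h \right)} = 2 - - \frac{2}{3} = 2 + \frac{2}{3} = \frac{8}{3}$)
$l{\left(D \right)} = -1$ ($l{\left(D \right)} = -2 + \frac{D}{D} = -2 + 1 = -1$)
$k{\left(R \right)} = - \frac{224 R}{3}$ ($k{\left(R \right)} = 7 - 4 R \frac{8}{3} = 7 \left(- \frac{32 R}{3}\right) = - \frac{224 R}{3}$)
$E{\left(d \right)} = 1$ ($E{\left(d \right)} = 0 - -1 = 0 + 1 = 1$)
$- 17 k{\left(-5 \right)} E{\left(4 \right)} = - 17 \left(\left(- \frac{224}{3}\right) \left(-5\right)\right) 1 = \left(-17\right) \frac{1120}{3} \cdot 1 = \left(- \frac{19040}{3}\right) 1 = - \frac{19040}{3}$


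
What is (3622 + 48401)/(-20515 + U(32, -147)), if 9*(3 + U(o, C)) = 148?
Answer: -468207/184514 ≈ -2.5375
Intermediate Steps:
U(o, C) = 121/9 (U(o, C) = -3 + (⅑)*148 = -3 + 148/9 = 121/9)
(3622 + 48401)/(-20515 + U(32, -147)) = (3622 + 48401)/(-20515 + 121/9) = 52023/(-184514/9) = 52023*(-9/184514) = -468207/184514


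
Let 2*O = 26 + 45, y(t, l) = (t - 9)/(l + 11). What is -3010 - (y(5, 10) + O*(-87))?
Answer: 3305/42 ≈ 78.690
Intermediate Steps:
y(t, l) = (-9 + t)/(11 + l)
O = 71/2 (O = (26 + 45)/2 = (1/2)*71 = 71/2 ≈ 35.500)
-3010 - (y(5, 10) + O*(-87)) = -3010 - ((-9 + 5)/(11 + 10) + (71/2)*(-87)) = -3010 - (-4/21 - 6177/2) = -3010 - 1*(-129725/42) = -3010 + 129725/42 = 3305/42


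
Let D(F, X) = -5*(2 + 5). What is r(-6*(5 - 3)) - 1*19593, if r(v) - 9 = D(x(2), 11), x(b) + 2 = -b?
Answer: -19619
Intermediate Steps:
x(b) = -2 - b
D(F, X) = -35 (D(F, X) = -5*7 = -35)
r(v) = -26 (r(v) = 9 - 35 = -26)
r(-6*(5 - 3)) - 1*19593 = -26 - 1*19593 = -26 - 19593 = -19619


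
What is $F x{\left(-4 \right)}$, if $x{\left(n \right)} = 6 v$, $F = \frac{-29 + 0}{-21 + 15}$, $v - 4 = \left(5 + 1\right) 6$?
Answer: $1160$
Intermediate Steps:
$v = 40$ ($v = 4 + \left(5 + 1\right) 6 = 4 + 6 \cdot 6 = 4 + 36 = 40$)
$F = \frac{29}{6}$ ($F = - \frac{29}{-6} = \left(-29\right) \left(- \frac{1}{6}\right) = \frac{29}{6} \approx 4.8333$)
$x{\left(n \right)} = 240$ ($x{\left(n \right)} = 6 \cdot 40 = 240$)
$F x{\left(-4 \right)} = \frac{29}{6} \cdot 240 = 1160$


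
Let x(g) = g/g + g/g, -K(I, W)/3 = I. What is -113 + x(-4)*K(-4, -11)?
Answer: -89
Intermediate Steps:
K(I, W) = -3*I
x(g) = 2 (x(g) = 1 + 1 = 2)
-113 + x(-4)*K(-4, -11) = -113 + 2*(-3*(-4)) = -113 + 2*12 = -113 + 24 = -89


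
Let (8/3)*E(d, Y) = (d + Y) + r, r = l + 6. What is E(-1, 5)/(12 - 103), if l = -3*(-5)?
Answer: -75/728 ≈ -0.10302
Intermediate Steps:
l = 15
r = 21 (r = 15 + 6 = 21)
E(d, Y) = 63/8 + 3*Y/8 + 3*d/8 (E(d, Y) = 3*((d + Y) + 21)/8 = 3*((Y + d) + 21)/8 = 3*(21 + Y + d)/8 = 63/8 + 3*Y/8 + 3*d/8)
E(-1, 5)/(12 - 103) = (63/8 + (3/8)*5 + (3/8)*(-1))/(12 - 103) = (63/8 + 15/8 - 3/8)/(-91) = -1/91*75/8 = -75/728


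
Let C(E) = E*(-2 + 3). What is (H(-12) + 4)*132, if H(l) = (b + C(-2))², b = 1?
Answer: 660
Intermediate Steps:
C(E) = E (C(E) = E*1 = E)
H(l) = 1 (H(l) = (1 - 2)² = (-1)² = 1)
(H(-12) + 4)*132 = (1 + 4)*132 = 5*132 = 660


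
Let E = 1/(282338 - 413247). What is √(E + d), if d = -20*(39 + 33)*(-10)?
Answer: √246775194315491/130909 ≈ 120.00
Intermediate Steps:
d = 14400 (d = -20*72*(-10) = -1440*(-10) = 14400)
E = -1/130909 (E = 1/(-130909) = -1/130909 ≈ -7.6389e-6)
√(E + d) = √(-1/130909 + 14400) = √(1885089599/130909) = √246775194315491/130909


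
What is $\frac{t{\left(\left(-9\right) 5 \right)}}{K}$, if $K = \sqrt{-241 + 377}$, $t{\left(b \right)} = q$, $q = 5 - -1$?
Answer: $\frac{3 \sqrt{34}}{34} \approx 0.5145$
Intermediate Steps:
$q = 6$ ($q = 5 + 1 = 6$)
$t{\left(b \right)} = 6$
$K = 2 \sqrt{34}$ ($K = \sqrt{136} = 2 \sqrt{34} \approx 11.662$)
$\frac{t{\left(\left(-9\right) 5 \right)}}{K} = \frac{6}{2 \sqrt{34}} = 6 \frac{\sqrt{34}}{68} = \frac{3 \sqrt{34}}{34}$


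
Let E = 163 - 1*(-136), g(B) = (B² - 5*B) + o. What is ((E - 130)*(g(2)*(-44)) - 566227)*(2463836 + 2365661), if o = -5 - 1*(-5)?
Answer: -2519118759667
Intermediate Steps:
o = 0 (o = -5 + 5 = 0)
g(B) = B² - 5*B (g(B) = (B² - 5*B) + 0 = B² - 5*B)
E = 299 (E = 163 + 136 = 299)
((E - 130)*(g(2)*(-44)) - 566227)*(2463836 + 2365661) = ((299 - 130)*((2*(-5 + 2))*(-44)) - 566227)*(2463836 + 2365661) = (169*((2*(-3))*(-44)) - 566227)*4829497 = (169*(-6*(-44)) - 566227)*4829497 = (169*264 - 566227)*4829497 = (44616 - 566227)*4829497 = -521611*4829497 = -2519118759667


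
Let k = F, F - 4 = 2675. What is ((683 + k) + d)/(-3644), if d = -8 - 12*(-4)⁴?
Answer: -141/1822 ≈ -0.077387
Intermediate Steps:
F = 2679 (F = 4 + 2675 = 2679)
k = 2679
d = -3080 (d = -8 - 12*256 = -8 - 3072 = -3080)
((683 + k) + d)/(-3644) = ((683 + 2679) - 3080)/(-3644) = (3362 - 3080)*(-1/3644) = 282*(-1/3644) = -141/1822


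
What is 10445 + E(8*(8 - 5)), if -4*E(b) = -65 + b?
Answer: 41821/4 ≈ 10455.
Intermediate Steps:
E(b) = 65/4 - b/4 (E(b) = -(-65 + b)/4 = 65/4 - b/4)
10445 + E(8*(8 - 5)) = 10445 + (65/4 - 2*(8 - 5)) = 10445 + (65/4 - 2*3) = 10445 + (65/4 - ¼*24) = 10445 + (65/4 - 6) = 10445 + 41/4 = 41821/4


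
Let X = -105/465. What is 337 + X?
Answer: 10440/31 ≈ 336.77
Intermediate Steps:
X = -7/31 (X = -105*1/465 = -7/31 ≈ -0.22581)
337 + X = 337 - 7/31 = 10440/31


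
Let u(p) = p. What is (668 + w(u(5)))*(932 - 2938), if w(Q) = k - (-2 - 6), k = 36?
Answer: -1428272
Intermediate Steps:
w(Q) = 44 (w(Q) = 36 - (-2 - 6) = 36 - 1*(-8) = 36 + 8 = 44)
(668 + w(u(5)))*(932 - 2938) = (668 + 44)*(932 - 2938) = 712*(-2006) = -1428272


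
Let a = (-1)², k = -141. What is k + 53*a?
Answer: -88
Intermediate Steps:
a = 1
k + 53*a = -141 + 53*1 = -141 + 53 = -88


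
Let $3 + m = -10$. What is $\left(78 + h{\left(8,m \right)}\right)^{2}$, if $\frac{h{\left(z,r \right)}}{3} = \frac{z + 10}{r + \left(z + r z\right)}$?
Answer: $\frac{71368704}{11881} \approx 6007.0$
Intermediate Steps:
$m = -13$ ($m = -3 - 10 = -13$)
$h{\left(z,r \right)} = \frac{3 \left(10 + z\right)}{r + z + r z}$ ($h{\left(z,r \right)} = 3 \frac{z + 10}{r + \left(z + r z\right)} = 3 \frac{10 + z}{r + z + r z} = \frac{3 \left(10 + z\right)}{r + z + r z}$)
$\left(78 + h{\left(8,m \right)}\right)^{2} = \left(78 + \frac{3 \left(10 + 8\right)}{-13 + 8 - 104}\right)^{2} = \left(78 + 3 \frac{1}{-13 + 8 - 104} \cdot 18\right)^{2} = \left(78 + 3 \frac{1}{-109} \cdot 18\right)^{2} = \left(78 + 3 \left(- \frac{1}{109}\right) 18\right)^{2} = \left(78 - \frac{54}{109}\right)^{2} = \left(\frac{8448}{109}\right)^{2} = \frac{71368704}{11881}$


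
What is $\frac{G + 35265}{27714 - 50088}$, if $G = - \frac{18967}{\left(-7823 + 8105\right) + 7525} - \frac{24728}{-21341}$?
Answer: $- \frac{29673036648}{18826838131} \approx -1.5761$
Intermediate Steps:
$G = - \frac{211723251}{166609187}$ ($G = - \frac{18967}{282 + 7525} - - \frac{24728}{21341} = - \frac{18967}{7807} + \frac{24728}{21341} = - \frac{211723251}{166609187} \approx -1.2708$)
$\frac{G + 35265}{27714 - 50088} = \frac{- \frac{211723251}{166609187} + 35265}{27714 - 50088} = \frac{5875261256304}{166609187 \left(-22374\right)} = \frac{5875261256304}{166609187} \left(- \frac{1}{22374}\right) = - \frac{29673036648}{18826838131}$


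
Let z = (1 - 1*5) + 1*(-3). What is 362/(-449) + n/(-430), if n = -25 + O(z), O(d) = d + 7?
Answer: -28887/38614 ≈ -0.74810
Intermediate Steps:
z = -7 (z = (1 - 5) - 3 = -4 - 3 = -7)
O(d) = 7 + d
n = -25 (n = -25 + (7 - 7) = -25 + 0 = -25)
362/(-449) + n/(-430) = 362/(-449) - 25/(-430) = 362*(-1/449) - 25*(-1/430) = -362/449 + 5/86 = -28887/38614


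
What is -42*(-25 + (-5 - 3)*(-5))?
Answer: -630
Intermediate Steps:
-42*(-25 + (-5 - 3)*(-5)) = -42*(-25 - 8*(-5)) = -42*(-25 + 40) = -42*15 = -630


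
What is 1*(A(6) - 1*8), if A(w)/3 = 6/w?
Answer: -5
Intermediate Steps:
A(w) = 18/w (A(w) = 3*(6/w) = 18/w)
1*(A(6) - 1*8) = 1*(18/6 - 1*8) = 1*(18*(1/6) - 8) = 1*(3 - 8) = 1*(-5) = -5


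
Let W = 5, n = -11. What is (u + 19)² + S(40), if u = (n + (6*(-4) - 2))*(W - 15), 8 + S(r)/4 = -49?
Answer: 151093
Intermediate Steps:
S(r) = -228 (S(r) = -32 + 4*(-49) = -32 - 196 = -228)
u = 370 (u = (-11 + (6*(-4) - 2))*(5 - 15) = (-11 + (-24 - 2))*(-10) = (-11 - 26)*(-10) = -37*(-10) = 370)
(u + 19)² + S(40) = (370 + 19)² - 228 = 389² - 228 = 151321 - 228 = 151093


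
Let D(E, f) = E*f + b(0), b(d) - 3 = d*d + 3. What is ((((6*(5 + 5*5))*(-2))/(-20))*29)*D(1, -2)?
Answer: 2088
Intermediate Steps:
b(d) = 6 + d² (b(d) = 3 + (d*d + 3) = 3 + (d² + 3) = 3 + (3 + d²) = 6 + d²)
D(E, f) = 6 + E*f (D(E, f) = E*f + (6 + 0²) = E*f + (6 + 0) = E*f + 6 = 6 + E*f)
((((6*(5 + 5*5))*(-2))/(-20))*29)*D(1, -2) = ((((6*(5 + 5*5))*(-2))/(-20))*29)*(6 + 1*(-2)) = ((((6*(5 + 25))*(-2))*(-1/20))*29)*(6 - 2) = ((((6*30)*(-2))*(-1/20))*29)*4 = (((180*(-2))*(-1/20))*29)*4 = (-360*(-1/20)*29)*4 = (18*29)*4 = 522*4 = 2088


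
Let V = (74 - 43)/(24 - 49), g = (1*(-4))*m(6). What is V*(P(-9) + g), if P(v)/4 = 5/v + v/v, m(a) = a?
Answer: 248/9 ≈ 27.556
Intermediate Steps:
P(v) = 4 + 20/v (P(v) = 4*(5/v + v/v) = 4*(5/v + 1) = 4*(1 + 5/v) = 4 + 20/v)
g = -24 (g = (1*(-4))*6 = -4*6 = -24)
V = -31/25 (V = 31/(-25) = 31*(-1/25) = -31/25 ≈ -1.2400)
V*(P(-9) + g) = -31*((4 + 20/(-9)) - 24)/25 = -31*((4 + 20*(-⅑)) - 24)/25 = -31*((4 - 20/9) - 24)/25 = -31*(16/9 - 24)/25 = -31/25*(-200/9) = 248/9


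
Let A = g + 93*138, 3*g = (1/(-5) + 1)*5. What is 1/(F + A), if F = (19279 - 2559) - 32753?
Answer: -3/9593 ≈ -0.00031273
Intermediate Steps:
g = 4/3 (g = ((1/(-5) + 1)*5)/3 = ((-1/5 + 1)*5)/3 = ((4/5)*5)/3 = (1/3)*4 = 4/3 ≈ 1.3333)
F = -16033 (F = 16720 - 32753 = -16033)
A = 38506/3 (A = 4/3 + 93*138 = 4/3 + 12834 = 38506/3 ≈ 12835.)
1/(F + A) = 1/(-16033 + 38506/3) = 1/(-9593/3) = -3/9593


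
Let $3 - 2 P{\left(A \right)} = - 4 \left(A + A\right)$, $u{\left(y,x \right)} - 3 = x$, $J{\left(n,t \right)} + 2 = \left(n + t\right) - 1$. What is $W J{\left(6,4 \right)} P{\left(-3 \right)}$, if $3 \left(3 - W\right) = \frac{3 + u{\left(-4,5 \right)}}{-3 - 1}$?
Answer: $- \frac{2303}{8} \approx -287.88$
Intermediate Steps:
$J{\left(n,t \right)} = -3 + n + t$ ($J{\left(n,t \right)} = -2 - \left(1 - n - t\right) = -2 + \left(-1 + n + t\right) = -3 + n + t$)
$u{\left(y,x \right)} = 3 + x$
$P{\left(A \right)} = \frac{3}{2} + 4 A$ ($P{\left(A \right)} = \frac{3}{2} - \frac{\left(-4\right) \left(A + A\right)}{2} = \frac{3}{2} - \frac{\left(-4\right) 2 A}{2} = \frac{3}{2} - \frac{\left(-8\right) A}{2} = \frac{3}{2} + 4 A$)
$W = \frac{47}{12}$ ($W = 3 - \frac{\left(3 + \left(3 + 5\right)\right) \frac{1}{-3 - 1}}{3} = 3 - \frac{\left(3 + 8\right) \frac{1}{-4}}{3} = 3 - \frac{11 \left(- \frac{1}{4}\right)}{3} = 3 - - \frac{11}{12} = 3 + \frac{11}{12} = \frac{47}{12} \approx 3.9167$)
$W J{\left(6,4 \right)} P{\left(-3 \right)} = \frac{47 \left(-3 + 6 + 4\right)}{12} \left(\frac{3}{2} + 4 \left(-3\right)\right) = \frac{47}{12} \cdot 7 \left(\frac{3}{2} - 12\right) = \frac{329}{12} \left(- \frac{21}{2}\right) = - \frac{2303}{8}$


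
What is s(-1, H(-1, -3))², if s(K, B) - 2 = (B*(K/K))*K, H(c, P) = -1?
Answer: 9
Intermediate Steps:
s(K, B) = 2 + B*K (s(K, B) = 2 + (B*(K/K))*K = 2 + (B*1)*K = 2 + B*K)
s(-1, H(-1, -3))² = (2 - 1*(-1))² = (2 + 1)² = 3² = 9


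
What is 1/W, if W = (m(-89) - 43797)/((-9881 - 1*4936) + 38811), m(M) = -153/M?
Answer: -355911/649630 ≈ -0.54787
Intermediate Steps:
W = -649630/355911 (W = (-153/(-89) - 43797)/((-9881 - 1*4936) + 38811) = (-153*(-1/89) - 43797)/((-9881 - 4936) + 38811) = (153/89 - 43797)/(-14817 + 38811) = -3897780/89/23994 = -3897780/89*1/23994 = -649630/355911 ≈ -1.8253)
1/W = 1/(-649630/355911) = -355911/649630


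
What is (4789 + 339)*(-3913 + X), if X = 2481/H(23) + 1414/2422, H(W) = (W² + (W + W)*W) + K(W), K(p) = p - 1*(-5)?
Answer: -5603264614296/279395 ≈ -2.0055e+7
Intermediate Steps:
K(p) = 5 + p (K(p) = p + 5 = 5 + p)
H(W) = 5 + W + 3*W² (H(W) = (W² + (W + W)*W) + (5 + W) = (W² + (2*W)*W) + (5 + W) = (W² + 2*W²) + (5 + W) = 3*W² + (5 + W) = 5 + W + 3*W²)
X = 592328/279395 (X = 2481/(5 + 23 + 3*23²) + 1414/2422 = 2481/(5 + 23 + 3*529) + 1414*(1/2422) = 2481/(5 + 23 + 1587) + 101/173 = 2481/1615 + 101/173 = 592328/279395 ≈ 2.1200)
(4789 + 339)*(-3913 + X) = (4789 + 339)*(-3913 + 592328/279395) = 5128*(-1092680307/279395) = -5603264614296/279395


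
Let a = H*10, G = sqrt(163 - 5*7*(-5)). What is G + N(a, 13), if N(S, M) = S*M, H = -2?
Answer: -260 + 13*sqrt(2) ≈ -241.62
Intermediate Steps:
G = 13*sqrt(2) (G = sqrt(163 - 35*(-5)) = sqrt(163 + 175) = sqrt(338) = 13*sqrt(2) ≈ 18.385)
a = -20 (a = -2*10 = -20)
N(S, M) = M*S
G + N(a, 13) = 13*sqrt(2) + 13*(-20) = 13*sqrt(2) - 260 = -260 + 13*sqrt(2)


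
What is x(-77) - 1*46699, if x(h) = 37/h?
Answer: -3595860/77 ≈ -46700.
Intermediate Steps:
x(-77) - 1*46699 = 37/(-77) - 1*46699 = 37*(-1/77) - 46699 = -37/77 - 46699 = -3595860/77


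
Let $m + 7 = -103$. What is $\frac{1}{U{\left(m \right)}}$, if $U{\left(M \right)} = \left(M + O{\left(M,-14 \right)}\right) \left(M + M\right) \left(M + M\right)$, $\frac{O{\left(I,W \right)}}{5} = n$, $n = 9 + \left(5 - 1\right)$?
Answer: $- \frac{1}{2178000} \approx -4.5914 \cdot 10^{-7}$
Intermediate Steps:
$m = -110$ ($m = -7 - 103 = -110$)
$n = 13$ ($n = 9 + 4 = 13$)
$O{\left(I,W \right)} = 65$ ($O{\left(I,W \right)} = 5 \cdot 13 = 65$)
$U{\left(M \right)} = 4 M^{2} \left(65 + M\right)$ ($U{\left(M \right)} = \left(M + 65\right) \left(M + M\right) \left(M + M\right) = \left(65 + M\right) 2 M 2 M = 2 M \left(65 + M\right) 2 M = 4 M^{2} \left(65 + M\right)$)
$\frac{1}{U{\left(m \right)}} = \frac{1}{4 \left(-110\right)^{2} \left(65 - 110\right)} = \frac{1}{4 \cdot 12100 \left(-45\right)} = \frac{1}{-2178000} = - \frac{1}{2178000}$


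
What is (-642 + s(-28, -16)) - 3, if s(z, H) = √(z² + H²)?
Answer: -645 + 4*√65 ≈ -612.75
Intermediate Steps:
s(z, H) = √(H² + z²)
(-642 + s(-28, -16)) - 3 = (-642 + √((-16)² + (-28)²)) - 3 = (-642 + √(256 + 784)) - 3 = (-642 + √1040) - 3 = (-642 + 4*√65) - 3 = -645 + 4*√65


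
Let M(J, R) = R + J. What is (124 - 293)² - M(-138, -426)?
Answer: 29125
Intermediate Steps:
M(J, R) = J + R
(124 - 293)² - M(-138, -426) = (124 - 293)² - (-138 - 426) = (-169)² - 1*(-564) = 28561 + 564 = 29125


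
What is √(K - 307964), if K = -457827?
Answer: I*√765791 ≈ 875.09*I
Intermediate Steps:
√(K - 307964) = √(-457827 - 307964) = √(-765791) = I*√765791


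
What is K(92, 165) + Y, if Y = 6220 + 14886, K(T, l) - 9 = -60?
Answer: 21055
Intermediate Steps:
K(T, l) = -51 (K(T, l) = 9 - 60 = -51)
Y = 21106
K(92, 165) + Y = -51 + 21106 = 21055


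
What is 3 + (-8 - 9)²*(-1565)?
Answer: -452282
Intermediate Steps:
3 + (-8 - 9)²*(-1565) = 3 + (-17)²*(-1565) = 3 + 289*(-1565) = 3 - 452285 = -452282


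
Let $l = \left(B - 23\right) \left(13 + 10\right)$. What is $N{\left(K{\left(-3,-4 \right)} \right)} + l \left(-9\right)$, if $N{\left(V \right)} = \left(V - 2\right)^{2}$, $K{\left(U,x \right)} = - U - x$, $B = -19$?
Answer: $8719$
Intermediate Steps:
$l = -966$ ($l = \left(-19 - 23\right) \left(13 + 10\right) = \left(-42\right) 23 = -966$)
$N{\left(V \right)} = \left(-2 + V\right)^{2}$
$N{\left(K{\left(-3,-4 \right)} \right)} + l \left(-9\right) = \left(-2 - -7\right)^{2} - -8694 = \left(-2 + \left(3 + 4\right)\right)^{2} + 8694 = \left(-2 + 7\right)^{2} + 8694 = 5^{2} + 8694 = 25 + 8694 = 8719$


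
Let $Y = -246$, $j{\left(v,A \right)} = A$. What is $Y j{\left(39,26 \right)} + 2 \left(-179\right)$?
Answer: $-6754$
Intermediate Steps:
$Y j{\left(39,26 \right)} + 2 \left(-179\right) = \left(-246\right) 26 + 2 \left(-179\right) = -6396 - 358 = -6754$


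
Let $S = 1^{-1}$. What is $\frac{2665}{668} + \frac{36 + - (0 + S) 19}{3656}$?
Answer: $\frac{2438649}{610552} \approx 3.9942$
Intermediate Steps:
$S = 1$
$\frac{2665}{668} + \frac{36 + - (0 + S) 19}{3656} = \frac{2665}{668} + \frac{36 + - (0 + 1) 19}{3656} = 2665 \cdot \frac{1}{668} + \left(36 + \left(-1\right) 1 \cdot 19\right) \frac{1}{3656} = \frac{2665}{668} + \left(36 - 19\right) \frac{1}{3656} = \frac{2665}{668} + 17 \cdot \frac{1}{3656} = \frac{2665}{668} + \frac{17}{3656} = \frac{2438649}{610552}$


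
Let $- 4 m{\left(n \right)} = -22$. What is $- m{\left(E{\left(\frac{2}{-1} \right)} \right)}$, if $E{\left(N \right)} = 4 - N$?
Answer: $- \frac{11}{2} \approx -5.5$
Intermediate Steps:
$m{\left(n \right)} = \frac{11}{2}$ ($m{\left(n \right)} = \left(- \frac{1}{4}\right) \left(-22\right) = \frac{11}{2}$)
$- m{\left(E{\left(\frac{2}{-1} \right)} \right)} = \left(-1\right) \frac{11}{2} = - \frac{11}{2}$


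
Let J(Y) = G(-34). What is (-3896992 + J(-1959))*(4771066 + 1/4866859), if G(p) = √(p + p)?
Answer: -90488565379261401440/4866859 + 46440211003390*I*√17/4866859 ≈ -1.8593e+13 + 3.9343e+7*I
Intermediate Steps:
G(p) = √2*√p (G(p) = √(2*p) = √2*√p)
J(Y) = 2*I*√17 (J(Y) = √2*√(-34) = √2*(I*√34) = 2*I*√17)
(-3896992 + J(-1959))*(4771066 + 1/4866859) = (-3896992 + 2*I*√17)*(4771066 + 1/4866859) = (-3896992 + 2*I*√17)*(23220105501695/4866859) = -90488565379261401440/4866859 + 46440211003390*I*√17/4866859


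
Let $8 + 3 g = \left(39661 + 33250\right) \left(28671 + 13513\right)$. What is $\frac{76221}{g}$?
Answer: $\frac{76221}{1025225872} \approx 7.4346 \cdot 10^{-5}$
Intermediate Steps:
$g = 1025225872$ ($g = - \frac{8}{3} + \frac{\left(39661 + 33250\right) \left(28671 + 13513\right)}{3} = - \frac{8}{3} + \frac{72911 \cdot 42184}{3} = - \frac{8}{3} + \frac{1}{3} \cdot 3075677624 = - \frac{8}{3} + \frac{3075677624}{3} = 1025225872$)
$\frac{76221}{g} = \frac{76221}{1025225872}$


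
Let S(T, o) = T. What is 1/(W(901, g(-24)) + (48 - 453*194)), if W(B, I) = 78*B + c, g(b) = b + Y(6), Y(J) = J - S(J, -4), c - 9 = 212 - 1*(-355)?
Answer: -1/16980 ≈ -5.8893e-5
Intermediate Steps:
c = 576 (c = 9 + (212 - 1*(-355)) = 9 + (212 + 355) = 9 + 567 = 576)
Y(J) = 0 (Y(J) = J - J = 0)
g(b) = b (g(b) = b + 0 = b)
W(B, I) = 576 + 78*B (W(B, I) = 78*B + 576 = 576 + 78*B)
1/(W(901, g(-24)) + (48 - 453*194)) = 1/((576 + 78*901) + (48 - 453*194)) = 1/((576 + 70278) + (48 - 87882)) = 1/(70854 - 87834) = 1/(-16980) = -1/16980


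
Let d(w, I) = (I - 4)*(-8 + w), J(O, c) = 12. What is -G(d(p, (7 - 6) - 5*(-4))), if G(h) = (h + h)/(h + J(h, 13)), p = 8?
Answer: 0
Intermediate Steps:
d(w, I) = (-8 + w)*(-4 + I) (d(w, I) = (-4 + I)*(-8 + w) = (-8 + w)*(-4 + I))
G(h) = 2*h/(12 + h) (G(h) = (h + h)/(h + 12) = (2*h)/(12 + h) = 2*h/(12 + h))
-G(d(p, (7 - 6) - 5*(-4))) = -2*(32 - 8*((7 - 6) - 5*(-4)) - 4*8 + ((7 - 6) - 5*(-4))*8)/(12 + (32 - 8*((7 - 6) - 5*(-4)) - 4*8 + ((7 - 6) - 5*(-4))*8)) = -2*(32 - 8*(1 + 20) - 32 + (1 + 20)*8)/(12 + (32 - 8*(1 + 20) - 32 + (1 + 20)*8)) = -2*(32 - 8*21 - 32 + 21*8)/(12 + (32 - 8*21 - 32 + 21*8)) = -2*(32 - 168 - 32 + 168)/(12 + (32 - 168 - 32 + 168)) = -2*0/(12 + 0) = -2*0/12 = -1*0 = 0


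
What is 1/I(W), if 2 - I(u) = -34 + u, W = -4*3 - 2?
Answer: 1/50 ≈ 0.020000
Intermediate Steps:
W = -14 (W = -12 - 2 = -14)
I(u) = 36 - u (I(u) = 2 - (-34 + u) = 2 + (34 - u) = 36 - u)
1/I(W) = 1/(36 - 1*(-14)) = 1/(36 + 14) = 1/50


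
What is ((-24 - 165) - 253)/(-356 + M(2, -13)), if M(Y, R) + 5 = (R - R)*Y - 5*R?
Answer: 221/148 ≈ 1.4932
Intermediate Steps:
M(Y, R) = -5 - 5*R (M(Y, R) = -5 + ((R - R)*Y - 5*R) = -5 + (0*Y - 5*R) = -5 + (0 - 5*R) = -5 - 5*R)
((-24 - 165) - 253)/(-356 + M(2, -13)) = ((-24 - 165) - 253)/(-356 + (-5 - 5*(-13))) = (-189 - 253)/(-356 + (-5 + 65)) = -442/(-356 + 60) = -442/(-296) = -442*(-1/296) = 221/148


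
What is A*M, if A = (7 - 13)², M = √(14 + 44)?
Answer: 36*√58 ≈ 274.17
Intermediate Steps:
M = √58 ≈ 7.6158
A = 36 (A = (-6)² = 36)
A*M = 36*√58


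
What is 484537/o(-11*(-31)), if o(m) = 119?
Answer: 484537/119 ≈ 4071.7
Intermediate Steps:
484537/o(-11*(-31)) = 484537/119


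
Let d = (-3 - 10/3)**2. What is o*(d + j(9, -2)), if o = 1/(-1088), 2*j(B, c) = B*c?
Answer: -35/1224 ≈ -0.028595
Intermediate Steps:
j(B, c) = B*c/2 (j(B, c) = (B*c)/2 = B*c/2)
o = -1/1088 ≈ -0.00091912
d = 361/9 (d = (-3 - 10*1/3)**2 = (-3 - 10/3)**2 = (-19/3)**2 = 361/9 ≈ 40.111)
o*(d + j(9, -2)) = -(361/9 + (1/2)*9*(-2))/1088 = -(361/9 - 9)/1088 = -1/1088*280/9 = -35/1224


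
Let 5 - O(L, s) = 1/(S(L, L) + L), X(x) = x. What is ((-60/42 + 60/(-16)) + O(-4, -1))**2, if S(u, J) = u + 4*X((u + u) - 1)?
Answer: 144/5929 ≈ 0.024287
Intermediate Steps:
S(u, J) = -4 + 9*u (S(u, J) = u + 4*((u + u) - 1) = u + 4*(2*u - 1) = u + 4*(-1 + 2*u) = u + (-4 + 8*u) = -4 + 9*u)
O(L, s) = 5 - 1/(-4 + 10*L) (O(L, s) = 5 - 1/((-4 + 9*L) + L) = 5 - 1/(-4 + 10*L))
((-60/42 + 60/(-16)) + O(-4, -1))**2 = ((-60/42 + 60/(-16)) + (-21 + 50*(-4))/(2*(-2 + 5*(-4))))**2 = ((-60*1/42 + 60*(-1/16)) + (-21 - 200)/(2*(-2 - 20)))**2 = ((-10/7 - 15/4) + (1/2)*(-221)/(-22))**2 = (-145/28 + (1/2)*(-1/22)*(-221))**2 = (-145/28 + 221/44)**2 = (-12/77)**2 = 144/5929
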